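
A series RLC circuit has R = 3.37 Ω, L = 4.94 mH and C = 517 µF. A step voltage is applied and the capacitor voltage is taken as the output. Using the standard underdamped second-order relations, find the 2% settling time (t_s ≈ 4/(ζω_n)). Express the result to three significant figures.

For a series RLC circuit (capacitor voltage as output), ω_n = 1/√(LC) = 1/√(4.94 mH · 517 µF) = 626 rad/s.
ζ = (R/2)·√(C/L) = (3.37/2)·√(517 µF/4.94 mH) = 0.545.
t_s ≈ 4/(ζω_n) = 0.0117 s.

t_s ≈ 0.0117 s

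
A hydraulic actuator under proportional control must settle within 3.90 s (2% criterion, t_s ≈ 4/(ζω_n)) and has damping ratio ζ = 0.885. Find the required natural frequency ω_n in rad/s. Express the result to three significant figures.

Rearranging t_s ≈ 4/(ζω_n) gives ω_n = 4/(ζ·t_s) = 4/(0.885 × 3.90) = 1.16 rad/s.

ω_n ≈ 1.16 rad/s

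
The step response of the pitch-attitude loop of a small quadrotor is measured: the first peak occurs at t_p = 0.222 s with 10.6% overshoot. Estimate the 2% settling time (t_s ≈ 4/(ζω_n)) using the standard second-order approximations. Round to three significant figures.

t_s ≈ 0.396 s

The overshoot fixes ζ = −ln(OS)/√(π²+ln²(OS)) = 0.581.
t_p = π/ω_d ⇒ ω_d = 14.2 rad/s; then ω_n = ω_d/√(1−ζ²) = 17.4 rad/s.
t_s ≈ 4/(ζω_n) = 4/(0.581·17.4) = 0.396 s.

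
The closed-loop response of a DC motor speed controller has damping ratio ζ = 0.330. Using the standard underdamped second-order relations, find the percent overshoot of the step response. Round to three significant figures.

For an underdamped second-order system, %OS = 100·exp(−πζ/√(1−ζ²)).
πζ/√(1−ζ²) = π·0.330/√(1−0.109) = 1.098, so %OS = 100·e^(−1.098) = 33.3%.

%OS ≈ 33.3%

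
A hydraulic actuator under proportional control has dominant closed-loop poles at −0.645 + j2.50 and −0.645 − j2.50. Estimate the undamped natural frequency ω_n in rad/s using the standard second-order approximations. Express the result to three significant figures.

ω_n ≈ 2.58 rad/s

The poles are at −σ ± jω_d with σ = 0.645 and ω_d = 2.50, so ω_n = √(σ²+ω_d²) = 2.58 rad/s and ζ = σ/ω_n = 0.250.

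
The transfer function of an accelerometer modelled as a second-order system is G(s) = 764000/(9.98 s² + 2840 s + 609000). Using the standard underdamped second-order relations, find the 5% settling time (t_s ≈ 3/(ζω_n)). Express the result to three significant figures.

t_s ≈ 0.0211 s

Dividing through by 9.98: denominator becomes s² + 284.6 s + 61020.
So ω_n = √61020 = 247 rad/s and ζ = 284.6/(2·247) = 0.576.
t_s ≈ 3/(ζω_n) = 0.0211 s.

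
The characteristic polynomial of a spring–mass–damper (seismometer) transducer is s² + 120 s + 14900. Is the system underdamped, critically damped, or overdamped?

underdamped

a² − 4b = 120² − 4·14900 < 0 (complex roots); the system is underdamped.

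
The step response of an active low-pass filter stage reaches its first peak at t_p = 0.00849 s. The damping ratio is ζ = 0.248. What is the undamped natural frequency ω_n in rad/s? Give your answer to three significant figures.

Peak time t_p = π/ω_d, so ω_d = π/t_p = π/0.00849 = 370 rad/s.
ω_n = ω_d/√(1−ζ²) = 370/√0.938 = 382 rad/s.

ω_n ≈ 382 rad/s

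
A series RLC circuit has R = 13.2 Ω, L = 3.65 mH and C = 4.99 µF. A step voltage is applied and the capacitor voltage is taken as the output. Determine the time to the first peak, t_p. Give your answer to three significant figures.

For a series RLC circuit (capacitor voltage as output), ω_n = 1/√(LC) = 1/√(3.65 mH · 4.99 µF) = 7410 rad/s.
ζ = (R/2)·√(C/L) = (13.2/2)·√(4.99 µF/3.65 mH) = 0.244.
ω_d = 7410·√(1 − 0.244²) = 7190 rad/s. t_p = π/ω_d = 0.000437 s.

t_p ≈ 0.000437 s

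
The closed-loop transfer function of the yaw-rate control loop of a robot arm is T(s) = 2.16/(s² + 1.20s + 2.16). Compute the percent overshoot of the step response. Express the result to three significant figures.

%OS ≈ 24.5%

ω_n = √2.16 = 1.47 rad/s; ζ = 1.20/(2·1.47) = 0.408.
Overshoot: exp(−π·0.408/√(1−0.408²)) = 0.245, i.e. 24.5%.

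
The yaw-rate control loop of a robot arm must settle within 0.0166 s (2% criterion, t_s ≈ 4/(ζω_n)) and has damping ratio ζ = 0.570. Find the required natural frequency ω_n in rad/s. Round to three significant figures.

Rearranging t_s ≈ 4/(ζω_n) gives ω_n = 4/(ζ·t_s) = 4/(0.570 × 0.0166) = 423 rad/s.

ω_n ≈ 423 rad/s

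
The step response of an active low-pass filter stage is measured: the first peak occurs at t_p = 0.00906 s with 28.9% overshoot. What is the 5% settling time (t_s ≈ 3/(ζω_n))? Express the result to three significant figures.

t_s ≈ 0.0219 s

ζ from %OS: ζ = |ln 0.289|/√(π²+ln²0.289) = 0.367.
From t_p = π/ω_d, ω_d = π/0.00906 = 347 rad/s, so ω_n = ω_d/√(1−ζ²) = 373 rad/s.
t_s ≈ 3/(ζω_n) = 3/(0.367·373) = 0.0219 s.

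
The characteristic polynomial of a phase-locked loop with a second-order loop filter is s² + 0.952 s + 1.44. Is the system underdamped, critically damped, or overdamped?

a² − 4b = 0.952² − 4·1.44 < 0 (complex roots); the system is underdamped.

underdamped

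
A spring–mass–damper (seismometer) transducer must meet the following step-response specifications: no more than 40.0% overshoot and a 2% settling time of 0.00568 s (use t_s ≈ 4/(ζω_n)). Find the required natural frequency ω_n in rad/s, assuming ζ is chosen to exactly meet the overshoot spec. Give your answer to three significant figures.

ω_n ≈ 2520 rad/s

Inverting the overshoot relation: ζ = |ln 0.400|/√(π² + ln²0.400) = 0.280.
From t_s ≈ 4/(ζω_n): ω_n = 4/(ζ·t_s) = 4/(0.280·0.00568) = 2520 rad/s.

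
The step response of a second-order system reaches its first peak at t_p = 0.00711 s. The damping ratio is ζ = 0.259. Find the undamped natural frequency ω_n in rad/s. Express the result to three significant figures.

Peak time t_p = π/ω_d, so ω_d = π/t_p = π/0.00711 = 442 rad/s.
ω_n = ω_d/√(1−ζ²) = 442/√0.933 = 457 rad/s.

ω_n ≈ 457 rad/s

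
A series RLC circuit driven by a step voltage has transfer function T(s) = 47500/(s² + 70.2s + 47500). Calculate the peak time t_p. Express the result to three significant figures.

t_p ≈ 0.0146 s

Comparing the denominator to s² + 2ζω_n s + ω_n²: ω_n = √47500 = 218 rad/s, and 2ζω_n = 70.2 so ζ = 70.2/(2·218) = 0.161.
ω_d = ω_n√(1−ζ²) = 215 rad/s. Then t_p = π/ω_d = 0.0146 s.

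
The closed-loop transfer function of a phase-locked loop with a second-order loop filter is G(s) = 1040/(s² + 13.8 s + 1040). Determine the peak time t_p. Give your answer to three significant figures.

ω_n = √1040 = 32.2 rad/s; ζ = 13.8/(2·32.2) = 0.214.
ω_d = ω_n√(1−ζ²) = 31.5 rad/s. Then t_p = π/ω_d = 0.0997 s.

t_p ≈ 0.0997 s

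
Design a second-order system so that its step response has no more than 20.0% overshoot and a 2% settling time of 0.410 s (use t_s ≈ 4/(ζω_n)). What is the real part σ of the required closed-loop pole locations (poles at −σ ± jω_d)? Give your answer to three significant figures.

The settling-time spec alone fixes σ = ζω_n = 4/t_s = 4/0.410 = 9.76.
(Overshoot then fixes ζ = 0.456 and hence ω_d = σ·√(1−ζ²)/ζ = 19.0 rad/s.)

σ ≈ 9.76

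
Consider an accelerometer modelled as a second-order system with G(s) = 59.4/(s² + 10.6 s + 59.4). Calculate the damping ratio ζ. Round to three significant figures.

Comparing the denominator to s² + 2ζω_n s + ω_n²: ω_n = √59.4 = 7.71 rad/s, and 2ζω_n = 10.6 so ζ = 10.6/(2·7.71) = 0.688.

ζ ≈ 0.688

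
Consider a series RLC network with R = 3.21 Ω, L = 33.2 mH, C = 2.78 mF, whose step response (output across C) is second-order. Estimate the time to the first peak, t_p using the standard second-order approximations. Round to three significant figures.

t_p ≈ 0.0341 s

For a series RLC circuit (capacitor voltage as output), ω_n = 1/√(LC) = 1/√(33.2 mH · 2.78 mF) = 104 rad/s.
ζ = (R/2)·√(C/L) = (3.21/2)·√(2.78 mF/33.2 mH) = 0.464.
The damped frequency ω_d = ω_n√(1−ζ²) = 92.2 rad/s. t_p = π/ω_d = 0.0341 s.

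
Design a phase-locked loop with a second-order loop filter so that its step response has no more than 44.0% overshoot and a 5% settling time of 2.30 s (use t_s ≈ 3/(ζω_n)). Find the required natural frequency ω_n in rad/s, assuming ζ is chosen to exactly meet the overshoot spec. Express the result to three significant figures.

ω_n ≈ 5.16 rad/s

Inverting the overshoot relation: ζ = |ln 0.440|/√(π² + ln²0.440) = 0.253.
From t_s ≈ 3/(ζω_n): ω_n = 3/(ζ·t_s) = 3/(0.253·2.30) = 5.16 rad/s.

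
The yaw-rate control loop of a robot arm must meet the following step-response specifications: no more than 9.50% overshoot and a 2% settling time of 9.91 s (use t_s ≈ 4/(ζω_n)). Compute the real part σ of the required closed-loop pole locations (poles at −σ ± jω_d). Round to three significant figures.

σ ≈ 0.404

The settling-time spec alone fixes σ = ζω_n = 4/t_s = 4/9.91 = 0.404.
(Overshoot then fixes ζ = 0.600 and hence ω_d = σ·√(1−ζ²)/ζ = 0.539 rad/s.)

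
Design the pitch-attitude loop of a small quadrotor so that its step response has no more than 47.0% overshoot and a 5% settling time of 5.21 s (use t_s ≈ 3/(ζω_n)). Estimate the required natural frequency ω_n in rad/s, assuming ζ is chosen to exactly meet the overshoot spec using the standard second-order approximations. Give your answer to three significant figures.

ζ = −ln(OS)/√(π² + (ln OS)²). With OS = 0.470, ln OS = −0.7550 and ζ = 0.7550/3.231 = 0.234.
From t_s ≈ 3/(ζω_n): ω_n = 3/(ζ·t_s) = 3/(0.234·5.21) = 2.46 rad/s.

ω_n ≈ 2.46 rad/s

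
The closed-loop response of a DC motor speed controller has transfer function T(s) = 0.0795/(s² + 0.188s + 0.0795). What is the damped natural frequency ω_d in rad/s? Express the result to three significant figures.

Matching coefficients with s² + 2ζω_n s + ω_n² gives ω_n² = 0.0795 ⇒ ω_n = 0.282 rad/s, and ζ = 0.188/(2ω_n) = 0.333.
ω_d = ω_n√(1−ζ²) = 0.266 rad/s.

ω_d ≈ 0.266 rad/s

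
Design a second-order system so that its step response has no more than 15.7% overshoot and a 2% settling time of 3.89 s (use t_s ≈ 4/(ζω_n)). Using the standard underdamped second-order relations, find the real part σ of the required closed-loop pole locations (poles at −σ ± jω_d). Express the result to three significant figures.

σ ≈ 1.03

The settling-time spec alone fixes σ = ζω_n = 4/t_s = 4/3.89 = 1.03.
(Overshoot then fixes ζ = 0.508 and hence ω_d = σ·√(1−ζ²)/ζ = 1.74 rad/s.)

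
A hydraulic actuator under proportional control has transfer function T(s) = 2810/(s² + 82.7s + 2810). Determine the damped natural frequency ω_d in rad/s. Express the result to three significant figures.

ω_d ≈ 33.2 rad/s

ω_n = √2810 = 53.0 rad/s; ζ = 82.7/(2·53.0) = 0.780.
ω_d = 53.0·√(1 − 0.780²) = 33.2 rad/s.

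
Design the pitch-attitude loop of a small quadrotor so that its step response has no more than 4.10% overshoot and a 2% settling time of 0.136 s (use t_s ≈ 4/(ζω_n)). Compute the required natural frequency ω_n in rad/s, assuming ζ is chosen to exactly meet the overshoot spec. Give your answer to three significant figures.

ω_n ≈ 41.3 rad/s

From %OS = 100·exp(−πζ/√(1−ζ²)), invert to get ζ = −ln(OS)/√(π² + ln²(OS)) with OS = 0.0410.
−ln 0.0410 = 3.194, so ζ = 3.194/√(π² + 10.20) = 0.713.
Then ω_n = 4/(ζ t_s) = 4/(0.713 × 0.136) = 41.3 rad/s.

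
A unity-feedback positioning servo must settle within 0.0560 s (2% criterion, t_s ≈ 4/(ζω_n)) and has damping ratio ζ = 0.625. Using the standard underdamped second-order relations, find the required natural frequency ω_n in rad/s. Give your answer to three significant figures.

ω_n ≈ 114 rad/s

Rearranging t_s ≈ 4/(ζω_n) gives ω_n = 4/(ζ·t_s) = 4/(0.625 × 0.0560) = 114 rad/s.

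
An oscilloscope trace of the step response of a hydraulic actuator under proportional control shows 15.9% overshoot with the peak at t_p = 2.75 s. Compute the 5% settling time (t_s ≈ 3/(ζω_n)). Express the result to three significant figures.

ζ from %OS: ζ = |ln 0.159|/√(π²+ln²0.159) = 0.505.
From t_p = π/ω_d, ω_d = π/2.75 = 1.14 rad/s, so ω_n = ω_d/√(1−ζ²) = 1.32 rad/s.
t_s ≈ 3/(ζω_n) = 3/(0.505·1.32) = 4.49 s.

t_s ≈ 4.49 s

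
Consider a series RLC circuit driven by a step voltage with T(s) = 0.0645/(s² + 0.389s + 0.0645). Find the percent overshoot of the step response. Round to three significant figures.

%OS ≈ 2.37%

Matching coefficients with s² + 2ζω_n s + ω_n² gives ω_n² = 0.0645 ⇒ ω_n = 0.254 rad/s, and ζ = 0.389/(2ω_n) = 0.766.
%OS = 100·exp(−πζ/√(1−ζ²)) = 2.37%.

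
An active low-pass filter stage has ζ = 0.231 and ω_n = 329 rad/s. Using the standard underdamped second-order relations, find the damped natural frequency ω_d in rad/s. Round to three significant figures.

ω_d = ω_n√(1−ζ²) = 329·√0.947 = 320 rad/s.

ω_d ≈ 320 rad/s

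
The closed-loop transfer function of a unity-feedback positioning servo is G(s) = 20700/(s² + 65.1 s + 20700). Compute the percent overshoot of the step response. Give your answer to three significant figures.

ω_n = √20700 = 144 rad/s; ζ = 65.1/(2·144) = 0.226.
Overshoot: exp(−π·0.226/√(1−0.226²)) = 0.482, i.e. 48.2%.

%OS ≈ 48.2%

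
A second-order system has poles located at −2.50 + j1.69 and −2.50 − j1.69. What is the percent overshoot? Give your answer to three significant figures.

%OS ≈ 0.959%

|pole| = ω_n = √(2.50² + 1.69²) = 3.02 rad/s; ζ = cos θ = σ/ω_n = 0.828.
%OS = 100 e^{−πζ/√(1−ζ²)} with ζ = 0.828 gives 0.959%.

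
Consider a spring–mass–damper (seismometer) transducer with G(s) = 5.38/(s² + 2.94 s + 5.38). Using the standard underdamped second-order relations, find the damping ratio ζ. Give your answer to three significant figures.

ω_n = √5.38 = 2.32 rad/s; ζ = 2.94/(2·2.32) = 0.634.

ζ ≈ 0.634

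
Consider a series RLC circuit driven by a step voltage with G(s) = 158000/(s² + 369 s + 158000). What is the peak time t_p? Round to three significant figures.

t_p ≈ 0.00892 s

Comparing the denominator to s² + 2ζω_n s + ω_n²: ω_n = √158000 = 397 rad/s, and 2ζω_n = 369 so ζ = 369/(2·397) = 0.464.
ω_d = ω_n√(1−ζ²) = 352 rad/s. Then t_p = π/ω_d = 0.00892 s.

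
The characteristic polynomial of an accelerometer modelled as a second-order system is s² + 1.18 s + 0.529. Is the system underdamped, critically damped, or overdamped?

a² − 4b = 1.18² − 4·0.529 < 0 (complex roots); the system is underdamped.

underdamped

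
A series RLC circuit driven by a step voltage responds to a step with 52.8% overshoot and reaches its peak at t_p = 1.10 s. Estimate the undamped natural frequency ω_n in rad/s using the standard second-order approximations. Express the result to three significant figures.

ω_n ≈ 2.91 rad/s

The overshoot fixes ζ = −ln(OS)/√(π²+ln²(OS)) = 0.199.
From t_p = π/ω_d, ω_d = π/1.10 = 2.86 rad/s, so ω_n = ω_d/√(1−ζ²) = 2.91 rad/s.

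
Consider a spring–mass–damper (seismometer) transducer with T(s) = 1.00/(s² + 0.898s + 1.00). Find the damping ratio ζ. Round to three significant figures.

ζ ≈ 0.449

Matching coefficients with s² + 2ζω_n s + ω_n² gives ω_n² = 1.00 ⇒ ω_n = 1.00 rad/s, and ζ = 0.898/(2ω_n) = 0.449.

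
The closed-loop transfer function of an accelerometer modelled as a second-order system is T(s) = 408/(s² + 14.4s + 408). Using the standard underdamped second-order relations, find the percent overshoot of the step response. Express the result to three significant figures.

%OS ≈ 30.2%

Comparing the denominator to s² + 2ζω_n s + ω_n²: ω_n = √408 = 20.2 rad/s, and 2ζω_n = 14.4 so ζ = 14.4/(2·20.2) = 0.356.
%OS = 100 e^{−πζ/√(1−ζ²)} with ζ = 0.356 gives 30.2%.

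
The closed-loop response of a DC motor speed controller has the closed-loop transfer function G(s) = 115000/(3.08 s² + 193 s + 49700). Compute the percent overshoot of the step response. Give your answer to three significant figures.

Dividing through by 3.08: denominator becomes s² + 62.66 s + 16140.
So ω_n = √16140 = 127 rad/s and ζ = 62.66/(2·127) = 0.247.
%OS = 100·exp(−πζ/√(1−ζ²)) = 45.0%.

%OS ≈ 45.0%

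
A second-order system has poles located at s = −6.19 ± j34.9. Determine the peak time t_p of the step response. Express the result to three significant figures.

t_p = π/ω_d with ω_d = 34.9 (the imaginary part), so t_p = 0.0900 s.

t_p ≈ 0.0900 s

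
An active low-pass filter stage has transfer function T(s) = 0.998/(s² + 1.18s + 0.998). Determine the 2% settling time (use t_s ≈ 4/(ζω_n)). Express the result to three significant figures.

t_s ≈ 6.78 s

ω_n = √0.998 = 0.999 rad/s; ζ = 1.18/(2·0.999) = 0.591.
t_s ≈ 4/(ζω_n) = 4/(0.591·0.999) = 6.78 s.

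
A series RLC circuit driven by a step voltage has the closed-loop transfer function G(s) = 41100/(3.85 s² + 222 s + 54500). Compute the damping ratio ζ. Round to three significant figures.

ζ ≈ 0.242

Dividing through by 3.85: denominator becomes s² + 57.66 s + 14160.
So ω_n = √14160 = 119 rad/s and ζ = 57.66/(2·119) = 0.242.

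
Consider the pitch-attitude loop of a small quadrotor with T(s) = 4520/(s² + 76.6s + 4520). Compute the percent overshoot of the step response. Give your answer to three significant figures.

%OS ≈ 11.3%

Matching coefficients with s² + 2ζω_n s + ω_n² gives ω_n² = 4520 ⇒ ω_n = 67.2 rad/s, and ζ = 76.6/(2ω_n) = 0.570.
Overshoot: exp(−π·0.570/√(1−0.570²)) = 0.113, i.e. 11.3%.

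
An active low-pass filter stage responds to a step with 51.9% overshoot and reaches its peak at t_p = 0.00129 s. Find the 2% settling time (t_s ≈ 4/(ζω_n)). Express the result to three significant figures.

t_s ≈ 0.00787 s

ζ from %OS: ζ = |ln 0.519|/√(π²+ln²0.519) = 0.204.
t_p = π/ω_d ⇒ ω_d = 2440 rad/s; then ω_n = ω_d/√(1−ζ²) = 2490 rad/s.
t_s ≈ 4/(ζω_n) = 4/(0.204·2490) = 0.00787 s.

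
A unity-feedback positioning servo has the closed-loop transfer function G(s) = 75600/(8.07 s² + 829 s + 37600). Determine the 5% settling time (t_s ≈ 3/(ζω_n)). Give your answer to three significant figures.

Dividing through by 8.07: denominator becomes s² + 102.7 s + 4659.
So ω_n = √4659 = 68.3 rad/s and ζ = 102.7/(2·68.3) = 0.752.
t_s ≈ 3/(ζω_n) = 0.0584 s.

t_s ≈ 0.0584 s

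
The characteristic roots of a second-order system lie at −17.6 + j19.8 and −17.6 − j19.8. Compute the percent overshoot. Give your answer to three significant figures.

The poles are at −σ ± jω_d with σ = 17.6 and ω_d = 19.8, so ω_n = √(σ²+ω_d²) = 26.5 rad/s and ζ = σ/ω_n = 0.664.
Overshoot: exp(−π·0.664/√(1−0.664²)) = 0.0613, i.e. 6.13%.

%OS ≈ 6.13%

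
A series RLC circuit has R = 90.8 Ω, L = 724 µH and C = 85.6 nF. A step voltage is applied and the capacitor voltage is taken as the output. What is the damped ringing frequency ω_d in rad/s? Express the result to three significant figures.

For a series RLC circuit (capacitor voltage as output), ω_n = 1/√(LC) = 1/√(724 µH · 85.6 nF) = 127000 rad/s.
ζ = (R/2)·√(C/L) = (90.8/2)·√(85.6 nF/724 µH) = 0.494.
The damped frequency ω_d = ω_n√(1−ζ²) = 110000 rad/s.

ω_d ≈ 110000 rad/s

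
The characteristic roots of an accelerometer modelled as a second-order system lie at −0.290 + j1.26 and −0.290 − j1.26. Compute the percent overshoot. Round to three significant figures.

%OS ≈ 48.5%

|pole| = ω_n = √(0.290² + 1.26²) = 1.29 rad/s; ζ = cos θ = σ/ω_n = 0.224.
%OS = 100 e^{−πζ/√(1−ζ²)} with ζ = 0.224 gives 48.5%.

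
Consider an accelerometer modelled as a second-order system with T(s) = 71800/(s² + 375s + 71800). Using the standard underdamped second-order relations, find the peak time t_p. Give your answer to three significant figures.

t_p ≈ 0.0164 s

Comparing the denominator to s² + 2ζω_n s + ω_n²: ω_n = √71800 = 268 rad/s, and 2ζω_n = 375 so ζ = 375/(2·268) = 0.700.
ω_d = 268·√(1 − 0.700²) = 191 rad/s. Then t_p = π/ω_d = 0.0164 s.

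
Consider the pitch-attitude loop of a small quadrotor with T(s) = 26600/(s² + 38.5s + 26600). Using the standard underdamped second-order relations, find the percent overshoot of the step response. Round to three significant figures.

ω_n = √26600 = 163 rad/s; ζ = 38.5/(2·163) = 0.118.
Overshoot: exp(−π·0.118/√(1−0.118²)) = 0.688, i.e. 68.8%.

%OS ≈ 68.8%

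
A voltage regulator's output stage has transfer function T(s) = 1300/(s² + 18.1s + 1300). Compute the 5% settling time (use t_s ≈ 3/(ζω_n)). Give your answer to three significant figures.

ω_n = √1300 = 36.1 rad/s; ζ = 18.1/(2·36.1) = 0.251.
t_s ≈ 3/(ζω_n) = 3/(0.251·36.1) = 0.331 s.

t_s ≈ 0.331 s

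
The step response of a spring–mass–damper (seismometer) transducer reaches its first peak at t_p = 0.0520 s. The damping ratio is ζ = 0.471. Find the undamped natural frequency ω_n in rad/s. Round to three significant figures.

ω_n ≈ 68.5 rad/s

Peak time t_p = π/ω_d, so ω_d = π/t_p = π/0.0520 = 60.4 rad/s.
ω_n = ω_d/√(1−ζ²) = 60.4/√0.778 = 68.5 rad/s.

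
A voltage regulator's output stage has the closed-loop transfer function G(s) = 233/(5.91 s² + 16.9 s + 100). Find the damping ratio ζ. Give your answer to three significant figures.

ζ ≈ 0.348

Dividing through by 5.91: denominator becomes s² + 2.860 s + 16.92.
So ω_n = √16.92 = 4.11 rad/s and ζ = 2.860/(2·4.11) = 0.348.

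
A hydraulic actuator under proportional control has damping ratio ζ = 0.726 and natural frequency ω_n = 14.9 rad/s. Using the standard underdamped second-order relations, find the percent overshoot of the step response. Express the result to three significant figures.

%OS ≈ 3.63%

For an underdamped second-order system, %OS = 100·exp(−πζ/√(1−ζ²)).
πζ/√(1−ζ²) = π·0.726/√(1−0.527) = 3.317, so %OS = 100·e^(−3.317) = 3.63%.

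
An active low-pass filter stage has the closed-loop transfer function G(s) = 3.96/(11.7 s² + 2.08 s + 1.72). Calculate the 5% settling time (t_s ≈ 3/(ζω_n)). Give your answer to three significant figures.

Dividing through by 11.7: denominator becomes s² + 0.1778 s + 0.1470.
So ω_n = √0.1470 = 0.383 rad/s and ζ = 0.1778/(2·0.383) = 0.232.
t_s ≈ 3/(ζω_n) = 33.8 s.

t_s ≈ 33.8 s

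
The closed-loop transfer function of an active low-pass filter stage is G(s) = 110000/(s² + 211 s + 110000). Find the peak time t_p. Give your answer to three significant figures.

Comparing the denominator to s² + 2ζω_n s + ω_n²: ω_n = √110000 = 332 rad/s, and 2ζω_n = 211 so ζ = 211/(2·332) = 0.318.
ω_d = 332·√(1 − 0.318²) = 314 rad/s. Then t_p = π/ω_d = 0.00999 s.

t_p ≈ 0.00999 s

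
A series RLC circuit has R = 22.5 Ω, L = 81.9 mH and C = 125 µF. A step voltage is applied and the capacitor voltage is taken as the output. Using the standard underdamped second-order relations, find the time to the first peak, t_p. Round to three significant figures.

t_p ≈ 0.0112 s

For a series RLC circuit (capacitor voltage as output), ω_n = 1/√(LC) = 1/√(81.9 mH · 125 µF) = 313 rad/s.
ζ = (R/2)·√(C/L) = (22.5/2)·√(125 µF/81.9 mH) = 0.440.
The damped frequency ω_d = ω_n√(1−ζ²) = 281 rad/s. t_p = π/ω_d = 0.0112 s.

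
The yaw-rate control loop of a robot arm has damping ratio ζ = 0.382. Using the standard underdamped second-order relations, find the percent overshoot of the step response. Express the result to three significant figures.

For an underdamped second-order system, %OS = 100·exp(−πζ/√(1−ζ²)).
πζ/√(1−ζ²) = π·0.382/√(1−0.146) = 1.299, so %OS = 100·e^(−1.299) = 27.3%.

%OS ≈ 27.3%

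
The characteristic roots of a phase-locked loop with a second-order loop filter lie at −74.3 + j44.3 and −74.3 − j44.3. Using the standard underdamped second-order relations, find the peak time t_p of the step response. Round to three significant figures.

t_p = π/ω_d with ω_d = 44.3 (the imaginary part), so t_p = 0.0709 s.

t_p ≈ 0.0709 s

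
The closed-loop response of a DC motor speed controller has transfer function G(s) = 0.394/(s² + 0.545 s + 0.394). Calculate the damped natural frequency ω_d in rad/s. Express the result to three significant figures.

ω_d ≈ 0.565 rad/s

Comparing the denominator to s² + 2ζω_n s + ω_n²: ω_n = √0.394 = 0.628 rad/s, and 2ζω_n = 0.545 so ζ = 0.545/(2·0.628) = 0.434.
The damped frequency ω_d = ω_n√(1−ζ²) = 0.565 rad/s.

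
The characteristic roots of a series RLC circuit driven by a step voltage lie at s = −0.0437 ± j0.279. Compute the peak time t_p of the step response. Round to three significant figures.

t_p ≈ 11.3 s

t_p = π/ω_d with ω_d = 0.279 (the imaginary part), so t_p = 11.3 s.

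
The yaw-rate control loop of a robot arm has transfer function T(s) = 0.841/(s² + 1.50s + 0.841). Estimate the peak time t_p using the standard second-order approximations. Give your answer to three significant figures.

t_p ≈ 5.95 s

ω_n = √0.841 = 0.917 rad/s; ζ = 1.50/(2·0.917) = 0.818.
ω_d = ω_n√(1−ζ²) = 0.528 rad/s. Then t_p = π/ω_d = 5.95 s.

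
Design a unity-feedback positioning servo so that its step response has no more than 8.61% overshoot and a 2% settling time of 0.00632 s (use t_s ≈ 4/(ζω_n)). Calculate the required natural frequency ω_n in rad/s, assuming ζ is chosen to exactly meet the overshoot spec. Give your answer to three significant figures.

ζ = −ln(OS)/√(π² + (ln OS)²). With OS = 0.0861, ln OS = −2.452 and ζ = 2.452/3.985 = 0.615.
Then ω_n = 4/(ζ t_s) = 4/(0.615 × 0.00632) = 1030 rad/s.

ω_n ≈ 1030 rad/s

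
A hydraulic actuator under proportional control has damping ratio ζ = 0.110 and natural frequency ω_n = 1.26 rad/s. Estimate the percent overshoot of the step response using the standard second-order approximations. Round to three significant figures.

For an underdamped second-order system, %OS = 100·exp(−πζ/√(1−ζ²)).
πζ/√(1−ζ²) = π·0.110/√(1−0.0121) = 0.3477, so %OS = 100·e^(−0.3477) = 70.6%.

%OS ≈ 70.6%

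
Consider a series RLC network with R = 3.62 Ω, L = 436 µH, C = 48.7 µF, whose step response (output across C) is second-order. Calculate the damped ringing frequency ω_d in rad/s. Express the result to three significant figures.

For a series RLC circuit (capacitor voltage as output), ω_n = 1/√(LC) = 1/√(436 µH · 48.7 µF) = 6860 rad/s.
ζ = (R/2)·√(C/L) = (3.62/2)·√(48.7 µF/436 µH) = 0.605.
The damped frequency ω_d = ω_n√(1−ζ²) = 5460 rad/s.

ω_d ≈ 5460 rad/s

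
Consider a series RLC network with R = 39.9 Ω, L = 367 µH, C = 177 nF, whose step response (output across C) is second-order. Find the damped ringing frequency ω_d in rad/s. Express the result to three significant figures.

ω_d ≈ 112000 rad/s

For a series RLC circuit (capacitor voltage as output), ω_n = 1/√(LC) = 1/√(367 µH · 177 nF) = 124000 rad/s.
ζ = (R/2)·√(C/L) = (39.9/2)·√(177 nF/367 µH) = 0.438.
ω_d = 124000·√(1 − 0.438²) = 112000 rad/s.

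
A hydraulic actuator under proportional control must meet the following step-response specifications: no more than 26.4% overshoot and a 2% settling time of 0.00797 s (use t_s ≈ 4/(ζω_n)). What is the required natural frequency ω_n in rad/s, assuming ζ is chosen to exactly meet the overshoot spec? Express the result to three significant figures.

ω_n ≈ 1290 rad/s

ζ = −ln(OS)/√(π² + (ln OS)²). With OS = 0.264, ln OS = −1.332 and ζ = 1.332/3.412 = 0.390.
Then ω_n = 4/(ζ t_s) = 4/(0.390 × 0.00797) = 1290 rad/s.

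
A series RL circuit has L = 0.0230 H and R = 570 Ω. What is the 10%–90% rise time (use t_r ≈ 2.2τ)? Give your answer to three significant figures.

τ = L/R = 0.0230/570 = 0.0000404 s.
t_r ≈ 2.2τ = 0.0000888 s.

t_r ≈ 0.0000888 s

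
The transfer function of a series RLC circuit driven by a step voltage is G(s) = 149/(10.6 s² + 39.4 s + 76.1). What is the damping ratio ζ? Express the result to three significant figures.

Dividing through by 10.6: denominator becomes s² + 3.717 s + 7.179.
So ω_n = √7.179 = 2.68 rad/s and ζ = 3.717/(2·2.68) = 0.694.

ζ ≈ 0.694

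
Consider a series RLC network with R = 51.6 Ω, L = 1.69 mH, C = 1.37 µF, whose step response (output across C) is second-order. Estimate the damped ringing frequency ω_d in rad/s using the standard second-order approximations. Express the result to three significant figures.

For a series RLC circuit (capacitor voltage as output), ω_n = 1/√(LC) = 1/√(1.69 mH · 1.37 µF) = 20800 rad/s.
ζ = (R/2)·√(C/L) = (51.6/2)·√(1.37 µF/1.69 mH) = 0.735.
ω_d = ω_n√(1−ζ²) = 14100 rad/s.

ω_d ≈ 14100 rad/s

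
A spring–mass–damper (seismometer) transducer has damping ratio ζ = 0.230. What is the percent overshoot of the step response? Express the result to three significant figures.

For an underdamped second-order system, %OS = 100·exp(−πζ/√(1−ζ²)).
πζ/√(1−ζ²) = π·0.230/√(1−0.0529) = 0.7425, so %OS = 100·e^(−0.7425) = 47.6%.

%OS ≈ 47.6%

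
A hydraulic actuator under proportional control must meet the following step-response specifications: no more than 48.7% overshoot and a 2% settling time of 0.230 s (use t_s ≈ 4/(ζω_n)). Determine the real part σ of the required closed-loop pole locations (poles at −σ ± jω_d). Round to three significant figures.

σ ≈ 17.4

The settling-time spec alone fixes σ = ζω_n = 4/t_s = 4/0.230 = 17.4.
(Overshoot then fixes ζ = 0.223 and hence ω_d = σ·√(1−ζ²)/ζ = 75.9 rad/s.)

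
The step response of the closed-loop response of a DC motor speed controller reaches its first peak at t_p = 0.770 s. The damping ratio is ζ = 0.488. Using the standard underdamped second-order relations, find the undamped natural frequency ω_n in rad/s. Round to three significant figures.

ω_n ≈ 4.67 rad/s

Peak time t_p = π/ω_d, so ω_d = π/t_p = π/0.770 = 4.08 rad/s.
ω_n = ω_d/√(1−ζ²) = 4.08/√0.762 = 4.67 rad/s.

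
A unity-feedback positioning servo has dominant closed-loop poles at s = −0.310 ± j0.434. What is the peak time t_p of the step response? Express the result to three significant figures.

t_p ≈ 7.24 s

t_p = π/ω_d with ω_d = 0.434 (the imaginary part), so t_p = 7.24 s.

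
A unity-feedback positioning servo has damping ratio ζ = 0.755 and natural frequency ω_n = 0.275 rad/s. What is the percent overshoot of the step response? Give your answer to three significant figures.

%OS ≈ 2.69%

For an underdamped second-order system, %OS = 100·exp(−πζ/√(1−ζ²)).
πζ/√(1−ζ²) = π·0.755/√(1−0.570) = 3.617, so %OS = 100·e^(−3.617) = 2.69%.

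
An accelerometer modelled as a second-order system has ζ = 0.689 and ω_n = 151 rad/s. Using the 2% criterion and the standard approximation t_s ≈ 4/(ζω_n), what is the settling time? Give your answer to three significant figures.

t_s ≈ 0.0384 s

t_s ≈ 4/(ζω_n) = 4/(0.689 × 151) = 0.0384 s.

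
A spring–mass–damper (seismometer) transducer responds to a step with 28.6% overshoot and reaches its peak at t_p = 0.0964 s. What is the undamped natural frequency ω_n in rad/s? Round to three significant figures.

ω_n ≈ 35.1 rad/s

The overshoot fixes ζ = −ln(OS)/√(π²+ln²(OS)) = 0.370.
t_p = π/ω_d ⇒ ω_d = 32.6 rad/s; then ω_n = ω_d/√(1−ζ²) = 35.1 rad/s.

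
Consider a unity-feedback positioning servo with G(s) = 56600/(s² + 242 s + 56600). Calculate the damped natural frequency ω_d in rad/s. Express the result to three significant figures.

Matching coefficients with s² + 2ζω_n s + ω_n² gives ω_n² = 56600 ⇒ ω_n = 238 rad/s, and ζ = 242/(2ω_n) = 0.509.
The damped frequency ω_d = ω_n√(1−ζ²) = 205 rad/s.

ω_d ≈ 205 rad/s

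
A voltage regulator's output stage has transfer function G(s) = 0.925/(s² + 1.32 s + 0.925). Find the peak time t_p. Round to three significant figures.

t_p ≈ 4.49 s

ω_n = √0.925 = 0.962 rad/s; ζ = 1.32/(2·0.962) = 0.686.
The damped frequency ω_d = ω_n√(1−ζ²) = 0.700 rad/s. Then t_p = π/ω_d = 4.49 s.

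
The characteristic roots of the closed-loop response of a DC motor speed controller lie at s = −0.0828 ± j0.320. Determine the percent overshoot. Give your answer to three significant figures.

%OS ≈ 44.4%

With σ = 0.0828, ω_d = 0.320: ω_n = √(σ²+ω_d²) = 0.331 rad/s, ζ = σ/ω_n = 0.251.
Overshoot: exp(−π·0.251/√(1−0.251²)) = 0.444, i.e. 44.4%.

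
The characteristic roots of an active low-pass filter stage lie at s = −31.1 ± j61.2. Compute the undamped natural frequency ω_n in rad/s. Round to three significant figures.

ω_n ≈ 68.6 rad/s

The poles are at −σ ± jω_d with σ = 31.1 and ω_d = 61.2, so ω_n = √(σ²+ω_d²) = 68.6 rad/s and ζ = σ/ω_n = 0.453.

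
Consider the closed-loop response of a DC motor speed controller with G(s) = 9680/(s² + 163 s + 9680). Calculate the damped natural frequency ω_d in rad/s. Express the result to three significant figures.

Comparing the denominator to s² + 2ζω_n s + ω_n²: ω_n = √9680 = 98.4 rad/s, and 2ζω_n = 163 so ζ = 163/(2·98.4) = 0.828.
The damped frequency ω_d = ω_n√(1−ζ²) = 55.1 rad/s.

ω_d ≈ 55.1 rad/s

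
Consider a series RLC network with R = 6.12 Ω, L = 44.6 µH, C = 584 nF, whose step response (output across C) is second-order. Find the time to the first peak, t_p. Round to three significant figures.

For a series RLC circuit (capacitor voltage as output), ω_n = 1/√(LC) = 1/√(44.6 µH · 584 nF) = 196000 rad/s.
ζ = (R/2)·√(C/L) = (6.12/2)·√(584 nF/44.6 µH) = 0.350.
ω_d = 196000·√(1 − 0.350²) = 184000 rad/s. t_p = π/ω_d = 0.0000171 s.

t_p ≈ 0.0000171 s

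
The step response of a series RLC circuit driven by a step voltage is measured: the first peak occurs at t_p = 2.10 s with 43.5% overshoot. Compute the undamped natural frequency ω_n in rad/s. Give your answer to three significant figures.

From the overshoot, ζ = −ln(OS)/√(π²+ln²(OS)) = 0.256.
From t_p = π/ω_d, ω_d = π/2.10 = 1.50 rad/s, so ω_n = ω_d/√(1−ζ²) = 1.55 rad/s.

ω_n ≈ 1.55 rad/s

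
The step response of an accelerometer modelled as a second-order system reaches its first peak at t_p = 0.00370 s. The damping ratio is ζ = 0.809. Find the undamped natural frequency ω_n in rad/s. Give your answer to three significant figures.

ω_n ≈ 1440 rad/s

Peak time t_p = π/ω_d, so ω_d = π/t_p = π/0.00370 = 849 rad/s.
ω_n = ω_d/√(1−ζ²) = 849/√0.346 = 1440 rad/s.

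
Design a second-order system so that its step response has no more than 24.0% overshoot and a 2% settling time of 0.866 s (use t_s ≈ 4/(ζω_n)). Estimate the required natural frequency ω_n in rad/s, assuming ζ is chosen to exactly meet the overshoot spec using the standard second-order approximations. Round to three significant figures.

Inverting the overshoot relation: ζ = |ln 0.240|/√(π² + ln²0.240) = 0.414.
Then ω_n = 4/(ζ t_s) = 4/(0.414 × 0.866) = 11.2 rad/s.

ω_n ≈ 11.2 rad/s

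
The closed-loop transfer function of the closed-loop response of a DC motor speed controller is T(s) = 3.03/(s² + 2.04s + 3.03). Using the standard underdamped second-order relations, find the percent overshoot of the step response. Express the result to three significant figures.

Matching coefficients with s² + 2ζω_n s + ω_n² gives ω_n² = 3.03 ⇒ ω_n = 1.74 rad/s, and ζ = 2.04/(2ω_n) = 0.586.
Overshoot: exp(−π·0.586/√(1−0.586²)) = 0.103, i.e. 10.3%.

%OS ≈ 10.3%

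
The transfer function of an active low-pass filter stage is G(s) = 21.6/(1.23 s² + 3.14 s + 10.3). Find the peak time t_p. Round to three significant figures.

Dividing through by 1.23: denominator becomes s² + 2.553 s + 8.374.
So ω_n = √8.374 = 2.89 rad/s and ζ = 2.553/(2·2.89) = 0.441.
The damped frequency ω_d = ω_n√(1−ζ²) = 2.60 rad/s. t_p = π/ω_d = 1.21 s.

t_p ≈ 1.21 s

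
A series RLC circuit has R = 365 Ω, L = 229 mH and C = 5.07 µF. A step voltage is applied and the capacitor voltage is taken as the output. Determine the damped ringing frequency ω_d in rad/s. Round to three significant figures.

For a series RLC circuit (capacitor voltage as output), ω_n = 1/√(LC) = 1/√(229 mH · 5.07 µF) = 928 rad/s.
ζ = (R/2)·√(C/L) = (365/2)·√(5.07 µF/229 mH) = 0.859.
ω_d = ω_n√(1−ζ²) = 476 rad/s.

ω_d ≈ 476 rad/s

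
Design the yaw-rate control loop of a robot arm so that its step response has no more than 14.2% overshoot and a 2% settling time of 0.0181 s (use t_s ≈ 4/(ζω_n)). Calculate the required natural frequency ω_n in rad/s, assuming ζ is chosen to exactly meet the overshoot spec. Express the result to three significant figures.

Inverting the overshoot relation: ζ = |ln 0.142|/√(π² + ln²0.142) = 0.528.
From t_s ≈ 4/(ζω_n): ω_n = 4/(ζ·t_s) = 4/(0.528·0.0181) = 419 rad/s.

ω_n ≈ 419 rad/s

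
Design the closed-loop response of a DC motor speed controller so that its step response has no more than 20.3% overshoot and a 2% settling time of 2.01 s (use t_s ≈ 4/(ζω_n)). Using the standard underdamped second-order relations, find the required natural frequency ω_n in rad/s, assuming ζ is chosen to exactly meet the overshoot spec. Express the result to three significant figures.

ω_n ≈ 4.40 rad/s

From %OS = 100·exp(−πζ/√(1−ζ²)), invert to get ζ = −ln(OS)/√(π² + ln²(OS)) with OS = 0.203.
−ln 0.203 = 1.595, so ζ = 1.595/√(π² + 2.543) = 0.453.
Then ω_n = 4/(ζ t_s) = 4/(0.453 × 2.01) = 4.40 rad/s.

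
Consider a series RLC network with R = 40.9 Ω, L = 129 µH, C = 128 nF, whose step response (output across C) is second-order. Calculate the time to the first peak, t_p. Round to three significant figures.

t_p ≈ 0.0000167 s

For a series RLC circuit (capacitor voltage as output), ω_n = 1/√(LC) = 1/√(129 µH · 128 nF) = 246000 rad/s.
ζ = (R/2)·√(C/L) = (40.9/2)·√(128 nF/129 µH) = 0.644.
ω_d = 246000·√(1 − 0.644²) = 188000 rad/s. t_p = π/ω_d = 0.0000167 s.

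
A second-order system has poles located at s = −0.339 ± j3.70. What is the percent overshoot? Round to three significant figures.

The poles are at −σ ± jω_d with σ = 0.339 and ω_d = 3.70, so ω_n = √(σ²+ω_d²) = 3.72 rad/s and ζ = σ/ω_n = 0.0912.
%OS = 100 e^{−πζ/√(1−ζ²)} with ζ = 0.0912 gives 75.0%.

%OS ≈ 75.0%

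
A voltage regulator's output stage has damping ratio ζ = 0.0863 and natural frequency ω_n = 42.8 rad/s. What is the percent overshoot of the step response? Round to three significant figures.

%OS ≈ 76.2%

For an underdamped second-order system, %OS = 100·exp(−πζ/√(1−ζ²)).
πζ/√(1−ζ²) = π·0.0863/√(1−0.00745) = 0.2721, so %OS = 100·e^(−0.2721) = 76.2%.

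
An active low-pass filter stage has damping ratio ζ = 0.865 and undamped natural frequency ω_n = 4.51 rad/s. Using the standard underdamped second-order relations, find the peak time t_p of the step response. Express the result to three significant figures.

The damped frequency is ω_d = ω_n√(1−ζ²) = 4.51·√(1−0.748) = 2.26 rad/s.
Peak time t_p = π/ω_d = π/2.26 = 1.39 s.

t_p ≈ 1.39 s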